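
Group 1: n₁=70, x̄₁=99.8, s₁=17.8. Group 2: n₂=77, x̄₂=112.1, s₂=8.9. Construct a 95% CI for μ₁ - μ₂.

Difference = -12.3. SE = √(17.8²/70 + 8.9²/77) = 2.357. CI = (-16.92, -7.68)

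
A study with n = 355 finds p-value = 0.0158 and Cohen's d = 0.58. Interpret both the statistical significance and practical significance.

Statistically significant (p = 0.0158 < 0.05). Cohen's d = 0.58 indicates a medium effect size. Both statistical and practical significance should be considered.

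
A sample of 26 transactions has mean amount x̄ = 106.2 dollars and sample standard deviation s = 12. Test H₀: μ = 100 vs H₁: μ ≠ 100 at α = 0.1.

t = (x̄ - μ₀)/(s/√n) = (106.2 - 100)/(12/√26) = 2.634. df = 25, critical t = ±1.708. Reject H₀.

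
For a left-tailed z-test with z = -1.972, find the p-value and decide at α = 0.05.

p = P(Z < -1.972) = Φ(-1.972) ≈ 0.0243. Since p < 0.05, reject H₀ (significant) at α = 0.05.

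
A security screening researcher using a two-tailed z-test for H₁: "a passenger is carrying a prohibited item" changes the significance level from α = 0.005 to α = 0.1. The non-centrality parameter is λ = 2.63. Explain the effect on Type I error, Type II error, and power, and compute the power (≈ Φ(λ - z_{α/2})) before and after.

Increasing α from 0.005 to 0.1:
• Type I error rate increases (α is the Type I rate by definition).
• Critical value moves from z_{α/2} = 2.807 to 1.645, so power = Φ(λ - z_{α/2}) goes from Φ(2.63 - 2.807) = 0.43 to Φ(2.63 - 1.645) = 0.838.
• Type II error rate β = 1 - power therefore decreases (0.57 → 0.162).
Appropriate when false negatives are costly — here, letting a prohibited item through — security breach.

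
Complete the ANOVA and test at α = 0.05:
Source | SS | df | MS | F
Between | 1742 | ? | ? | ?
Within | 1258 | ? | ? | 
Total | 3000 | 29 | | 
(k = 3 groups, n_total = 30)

df_between = 2, df_within = 27. MS_between = 871.0, MS_within = 46.59. F = 18.694, F_crit ≈ 3.354. Reject H₀.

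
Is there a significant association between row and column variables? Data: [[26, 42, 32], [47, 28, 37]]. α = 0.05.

χ² = 8.552. df = 2, critical = 5.991. Reject H₀. Variables are dependent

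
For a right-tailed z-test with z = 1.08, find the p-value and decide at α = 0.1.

p = P(Z > 1.08) = 1 - Φ(1.08) ≈ 0.1401. Since p ≥ 0.1, fail to reject H₀ (not significant) at α = 0.1.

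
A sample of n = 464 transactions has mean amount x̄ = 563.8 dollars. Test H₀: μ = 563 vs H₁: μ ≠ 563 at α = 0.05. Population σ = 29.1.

z = (x̄ - μ₀)/(σ/√n) = (563.8 - 563)/(29.1/√464) = 0.592. Critical value: ±1.96. Since |0.592| ≤ 1.96, Fail to reject H₀.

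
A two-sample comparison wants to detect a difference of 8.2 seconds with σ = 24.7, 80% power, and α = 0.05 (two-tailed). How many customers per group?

n per group = 2(z_α/2 + z_β)²σ²/d² = 2×(1.96 + 0.84)²×24.7²/8.2² = 142.3 → n = 143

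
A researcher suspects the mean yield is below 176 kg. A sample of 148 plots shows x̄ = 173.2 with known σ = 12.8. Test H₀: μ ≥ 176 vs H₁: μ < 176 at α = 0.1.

z = -2.661. Critical value: -1.28. Reject H₀.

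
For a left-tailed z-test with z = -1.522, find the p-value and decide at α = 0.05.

p = P(Z < -1.522) = Φ(-1.522) ≈ 0.064. Since p ≥ 0.05, fail to reject H₀ (not significant) at α = 0.05.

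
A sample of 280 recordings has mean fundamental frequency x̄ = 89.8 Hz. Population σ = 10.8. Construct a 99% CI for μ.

CI = x̄ ± z*(σ/√n) = 89.8 ± 2.576(10.8/√280) = 89.8 ± 1.66 = (88.14, 91.46)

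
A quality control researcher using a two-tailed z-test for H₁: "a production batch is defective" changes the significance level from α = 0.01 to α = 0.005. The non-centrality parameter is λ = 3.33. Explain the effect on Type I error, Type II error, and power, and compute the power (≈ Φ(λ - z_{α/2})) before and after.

Decreasing α from 0.01 to 0.005:
• Type I error rate decreases (α is the Type I rate by definition).
• Critical value moves from z_{α/2} = 2.576 to 2.807, so power = Φ(λ - z_{α/2}) goes from Φ(3.33 - 2.576) = 0.775 to Φ(3.33 - 2.807) = 0.7.
• Type II error rate β = 1 - power therefore increases (0.225 → 0.3).
Appropriate when false positives are costly — here, scrapping a good batch — wasted material and cost for no reason.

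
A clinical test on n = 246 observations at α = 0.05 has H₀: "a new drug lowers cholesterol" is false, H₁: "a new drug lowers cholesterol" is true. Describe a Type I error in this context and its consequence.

Type I error: rejecting H₀ when it is true — concluding that a new drug lowers cholesterol when in fact it is not. Consequence: approving an ineffective drug — patients take a useless medication and may skip effective alternatives.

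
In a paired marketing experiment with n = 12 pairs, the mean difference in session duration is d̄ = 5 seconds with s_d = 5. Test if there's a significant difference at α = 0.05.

t = d̄/(s_d/√n) = 5/(5/√12) = 3.464. df = 11, critical t = ±2.201. Reject H₀.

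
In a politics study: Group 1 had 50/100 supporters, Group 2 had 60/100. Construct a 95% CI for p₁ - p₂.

p̂₁ = 0.5, p̂₂ = 0.6. Difference = -0.1. CI = (-0.237, 0.037)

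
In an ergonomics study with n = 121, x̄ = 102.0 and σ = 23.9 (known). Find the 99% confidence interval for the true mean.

CI = x̄ ± z*(σ/√n) = 102.0 ± 2.576(23.9/√121) = 102.0 ± 5.6 = (96.4, 107.6)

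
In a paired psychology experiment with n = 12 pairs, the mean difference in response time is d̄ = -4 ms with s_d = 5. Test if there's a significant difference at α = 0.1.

t = d̄/(s_d/√n) = -4/(5/√12) = -2.771. df = 11, critical t = ±1.796. Reject H₀.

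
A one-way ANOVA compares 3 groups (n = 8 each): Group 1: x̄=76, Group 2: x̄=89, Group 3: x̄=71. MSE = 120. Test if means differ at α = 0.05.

Grand mean = 78.67. SS_between = 1381.33, MS_between = 690.67. F = 5.756, F_crit ≈ 3.467. Reject H₀.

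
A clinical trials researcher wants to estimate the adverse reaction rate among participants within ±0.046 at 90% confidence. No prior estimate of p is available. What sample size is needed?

Conservative approach: use p = 0.5 (maximizes p(1-p) = 0.25). n = z²(0.25)/E² = 1.645²×0.25/0.046² = 319.7 → n = 320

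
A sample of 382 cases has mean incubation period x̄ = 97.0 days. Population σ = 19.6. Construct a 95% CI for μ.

CI = x̄ ± z*(σ/√n) = 97.0 ± 1.96(19.6/√382) = 97.0 ± 1.97 = (95.03, 98.97)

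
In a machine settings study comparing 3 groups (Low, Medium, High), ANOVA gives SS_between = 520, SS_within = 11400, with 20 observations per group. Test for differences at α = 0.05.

df_between = 2, df_within = 57. F = MS_between/MS_within = 260.0/200.0 = 1.3. F_crit ≈ 3.159. Fail to reject H₀.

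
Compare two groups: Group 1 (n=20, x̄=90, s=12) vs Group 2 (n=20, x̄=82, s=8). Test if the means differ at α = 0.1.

Pooled sp = 10.2. t = 2.481, df = 38. Critical t = ±1.686. Reject H₀.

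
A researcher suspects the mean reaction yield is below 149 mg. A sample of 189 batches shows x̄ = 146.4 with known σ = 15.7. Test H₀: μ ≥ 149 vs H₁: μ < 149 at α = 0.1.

z = -2.277. Critical value: -1.28. Reject H₀.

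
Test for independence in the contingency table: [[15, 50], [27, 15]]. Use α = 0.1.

χ² = 18.17. df = 1, critical = 2.706. Reject H₀. Variables are dependent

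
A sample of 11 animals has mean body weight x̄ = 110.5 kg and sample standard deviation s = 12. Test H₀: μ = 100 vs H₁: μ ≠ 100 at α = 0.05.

t = (x̄ - μ₀)/(s/√n) = (110.5 - 100)/(12/√11) = 2.902. df = 10, critical t = ±2.228. Reject H₀.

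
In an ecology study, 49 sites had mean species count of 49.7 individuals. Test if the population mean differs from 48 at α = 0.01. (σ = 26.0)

z = (x̄ - μ₀)/(σ/√n) = (49.7 - 48)/(26.0/√49) = 0.458. Critical value: ±2.576. Since |0.458| ≤ 2.576, Fail to reject H₀.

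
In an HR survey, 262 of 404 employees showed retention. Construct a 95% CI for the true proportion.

p̂ = 0.649. CI = p̂ ± z*√(p̂(1-p̂)/n) = (0.602, 0.695)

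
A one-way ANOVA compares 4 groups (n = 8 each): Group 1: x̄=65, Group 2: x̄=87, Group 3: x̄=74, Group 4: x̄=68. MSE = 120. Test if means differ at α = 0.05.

Grand mean = 73.5. SS_between = 2280.0, MS_between = 760.0. F = 6.333, F_crit ≈ 2.947. Reject H₀.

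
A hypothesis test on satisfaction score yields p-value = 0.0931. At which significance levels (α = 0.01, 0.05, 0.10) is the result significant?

p = 0.0931. Significant at: α = 0.1.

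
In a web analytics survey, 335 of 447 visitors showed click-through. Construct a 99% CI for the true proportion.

p̂ = 0.749. CI = p̂ ± z*√(p̂(1-p̂)/n) = (0.697, 0.802)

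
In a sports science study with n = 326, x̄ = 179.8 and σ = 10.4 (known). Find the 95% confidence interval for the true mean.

CI = x̄ ± z*(σ/√n) = 179.8 ± 1.96(10.4/√326) = 179.8 ± 1.13 = (178.67, 180.93)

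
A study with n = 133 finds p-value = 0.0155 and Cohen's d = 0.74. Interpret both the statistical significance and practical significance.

Statistically significant (p = 0.0155 < 0.05). Cohen's d = 0.74 indicates a medium effect size. Both statistical and practical significance should be considered.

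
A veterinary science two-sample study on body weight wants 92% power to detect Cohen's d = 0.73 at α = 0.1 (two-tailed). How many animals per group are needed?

z_{α/2} = 1.645, z_β = Φ⁻¹(0.92) = 1.405. For medium effect (d = 0.73): n per group = 2(z_{α/2} + z_β)²/d² = 2(1.645 + 1.405)²/0.73² = 34.9 → 35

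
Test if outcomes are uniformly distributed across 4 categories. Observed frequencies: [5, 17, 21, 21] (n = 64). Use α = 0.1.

Expected = 16 each. χ² = Σ(O-E)²/E = 10.75. df = 3, critical value = 6.251. Reject H₀.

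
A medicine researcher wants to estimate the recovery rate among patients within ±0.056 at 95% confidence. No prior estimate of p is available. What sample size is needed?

Conservative approach: use p = 0.5 (maximizes p(1-p) = 0.25). n = z²(0.25)/E² = 1.96²×0.25/0.056² = 306.2 → n = 307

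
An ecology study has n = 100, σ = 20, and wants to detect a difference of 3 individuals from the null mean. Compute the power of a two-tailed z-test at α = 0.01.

SE = σ/√n = 20/√100 = 2.0. Non-centrality λ = d/SE = 3/2.0 = 1.5. Power ≈ Φ(λ - z_{α/2}) = Φ(1.5 - 2.576) = Φ(-1.076) = 0.141.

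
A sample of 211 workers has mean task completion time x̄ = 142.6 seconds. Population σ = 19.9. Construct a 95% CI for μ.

CI = x̄ ± z*(σ/√n) = 142.6 ± 1.96(19.9/√211) = 142.6 ± 2.69 = (139.91, 145.29)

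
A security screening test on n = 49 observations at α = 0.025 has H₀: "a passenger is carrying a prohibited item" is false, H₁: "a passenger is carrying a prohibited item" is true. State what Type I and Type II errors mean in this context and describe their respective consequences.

Type I (false positive): concluding that a passenger is carrying a prohibited item when it is not — detaining an innocent passenger — delay and inconvenience. Type II (false negative): failing to conclude that a passenger is carrying a prohibited item when it is — letting a prohibited item through — security breach. Which is costlier depends on domain priorities and is a judgement call rather than a statistical fact.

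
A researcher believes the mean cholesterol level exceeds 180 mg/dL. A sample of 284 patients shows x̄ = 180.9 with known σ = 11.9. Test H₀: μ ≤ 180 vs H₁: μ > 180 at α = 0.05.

z = 1.275. Critical value: 1.645. Fail to reject H₀.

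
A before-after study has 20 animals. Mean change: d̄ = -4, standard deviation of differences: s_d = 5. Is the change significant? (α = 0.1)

t = d̄/(s_d/√n) = -4/(5/√20) = -3.578. df = 19, critical t = ±1.729. Reject H₀.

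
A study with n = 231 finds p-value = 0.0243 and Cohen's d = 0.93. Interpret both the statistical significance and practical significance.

Statistically significant (p = 0.0243 < 0.05). Cohen's d = 0.93 indicates a large effect size. Both statistical and practical significance should be considered.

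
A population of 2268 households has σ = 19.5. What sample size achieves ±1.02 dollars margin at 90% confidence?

Without FPC: n₀ = (1.645×19.5/1.02)² = 989.01. With FPC: n = n₀N/(n₀+N-1) = 688.9 → n = 689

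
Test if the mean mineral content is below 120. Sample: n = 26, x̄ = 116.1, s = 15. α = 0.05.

t = (116.1 - 120)/(15/√26) = -1.326, df = 25. Critical t = -1.708. Fail to reject H₀.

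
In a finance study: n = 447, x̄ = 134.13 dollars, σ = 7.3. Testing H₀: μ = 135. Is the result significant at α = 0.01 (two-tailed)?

z = (134.13 - 135)/(7.3/√447) = -2.52. Since |z| ≤ 2.576, not significant at α = 0.01.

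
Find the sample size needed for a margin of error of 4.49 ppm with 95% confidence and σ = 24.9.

n = (z*σ/E)² = (1.96×24.9/4.49)² = 118.1 → n = 119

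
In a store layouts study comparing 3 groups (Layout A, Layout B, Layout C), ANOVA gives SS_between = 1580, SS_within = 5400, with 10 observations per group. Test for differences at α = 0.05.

df_between = 2, df_within = 27. F = MS_between/MS_within = 790.0/200.0 = 3.95. F_crit ≈ 3.354. Reject H₀. At least one mean differs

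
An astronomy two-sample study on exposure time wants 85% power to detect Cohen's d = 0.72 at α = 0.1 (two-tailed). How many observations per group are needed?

z_{α/2} = 1.645, z_β = Φ⁻¹(0.85) = 1.036. For medium effect (d = 0.72): n per group = 2(z_{α/2} + z_β)²/d² = 2(1.645 + 1.036)²/0.72² = 27.7 → 28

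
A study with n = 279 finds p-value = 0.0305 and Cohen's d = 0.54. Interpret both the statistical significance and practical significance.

Statistically significant (p = 0.0305 < 0.05). Cohen's d = 0.54 indicates a medium effect size. Both statistical and practical significance should be considered.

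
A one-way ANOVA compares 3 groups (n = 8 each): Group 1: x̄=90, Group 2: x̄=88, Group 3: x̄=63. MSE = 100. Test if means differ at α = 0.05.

Grand mean = 80.33. SS_between = 3621.33, MS_between = 1810.67. F = 18.107, F_crit ≈ 3.467. Reject H₀.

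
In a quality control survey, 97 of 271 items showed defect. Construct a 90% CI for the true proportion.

p̂ = 0.358. CI = p̂ ± z*√(p̂(1-p̂)/n) = (0.31, 0.406)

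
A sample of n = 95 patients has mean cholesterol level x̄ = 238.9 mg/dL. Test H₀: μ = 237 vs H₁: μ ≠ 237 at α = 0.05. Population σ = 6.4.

z = (x̄ - μ₀)/(σ/√n) = (238.9 - 237)/(6.4/√95) = 2.894. Critical value: ±1.96. Since |2.894| > 1.96, Reject H₀.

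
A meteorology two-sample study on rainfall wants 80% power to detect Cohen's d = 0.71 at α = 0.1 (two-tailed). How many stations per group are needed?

z_{α/2} = 1.645, z_β = Φ⁻¹(0.8) = 0.842. For medium effect (d = 0.71): n per group = 2(z_{α/2} + z_β)²/d² = 2(1.645 + 0.842)²/0.71² = 24.5 → 25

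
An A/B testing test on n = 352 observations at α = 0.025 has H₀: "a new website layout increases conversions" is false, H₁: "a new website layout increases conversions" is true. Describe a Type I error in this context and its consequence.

Type I error: rejecting H₀ when it is true — concluding that a new website layout increases conversions when in fact it is not. Consequence: rolling out a layout that doesn't actually help — wasted engineering effort.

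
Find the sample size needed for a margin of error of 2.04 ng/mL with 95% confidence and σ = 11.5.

n = (z*σ/E)² = (1.96×11.5/2.04)² = 122.1 → n = 123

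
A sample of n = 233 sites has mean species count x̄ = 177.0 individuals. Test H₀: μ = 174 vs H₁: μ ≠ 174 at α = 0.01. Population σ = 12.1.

z = (x̄ - μ₀)/(σ/√n) = (177.0 - 174)/(12.1/√233) = 3.785. Critical value: ±2.576. Since |3.785| > 2.576, Reject H₀.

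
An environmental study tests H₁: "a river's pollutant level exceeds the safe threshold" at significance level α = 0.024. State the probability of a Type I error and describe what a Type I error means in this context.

P(Type I error) = α = 0.024. A Type I error is rejecting H₀ when H₀ is actually true (false positive) — here, concluding that a river's pollutant level exceeds the safe threshold when in fact this is not the case. Consequence: shutting down a compliant factory unnecessarily.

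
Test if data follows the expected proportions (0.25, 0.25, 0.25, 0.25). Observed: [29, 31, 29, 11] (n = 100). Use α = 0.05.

Expected: [25.0, 25.0, 25.0, 25.0]. χ² = 10.56. df = 3, critical = 7.815. Reject H₀.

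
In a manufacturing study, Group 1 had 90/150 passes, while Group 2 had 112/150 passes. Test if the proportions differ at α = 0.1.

p̂₁ = 0.6, p̂₂ = 0.747, pooled p̂ = 0.673. z = -2.708. Critical: ±1.645. Reject H₀.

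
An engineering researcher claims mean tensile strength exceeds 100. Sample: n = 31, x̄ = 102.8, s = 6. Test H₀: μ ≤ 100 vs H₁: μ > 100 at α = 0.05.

t = (102.8 - 100)/(6/√31) = 2.598, df = 30. Critical t = 1.697. Reject H₀.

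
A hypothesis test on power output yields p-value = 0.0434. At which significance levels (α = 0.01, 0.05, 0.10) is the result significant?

p = 0.0434. Significant at: α = 0.05, 0.1.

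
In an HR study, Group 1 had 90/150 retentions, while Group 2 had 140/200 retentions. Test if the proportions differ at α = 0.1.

p̂₁ = 0.6, p̂₂ = 0.7, pooled p̂ = 0.657. z = -1.95. Critical: ±1.645. Reject H₀.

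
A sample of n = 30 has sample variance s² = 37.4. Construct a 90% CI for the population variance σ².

df = 29. χ²_{0.05} = 42.557, χ²_{0.95} = 17.708. CI for σ² = ((n-1)s²/χ²_{α/2}, (n-1)s²/χ²_{1-α/2}) = (29·37.4/42.557, 29·37.4/17.708) = (25.49, 61.25)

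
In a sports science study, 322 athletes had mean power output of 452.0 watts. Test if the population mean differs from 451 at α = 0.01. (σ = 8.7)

z = (x̄ - μ₀)/(σ/√n) = (452.0 - 451)/(8.7/√322) = 2.063. Critical value: ±2.576. Since |2.063| ≤ 2.576, Fail to reject H₀.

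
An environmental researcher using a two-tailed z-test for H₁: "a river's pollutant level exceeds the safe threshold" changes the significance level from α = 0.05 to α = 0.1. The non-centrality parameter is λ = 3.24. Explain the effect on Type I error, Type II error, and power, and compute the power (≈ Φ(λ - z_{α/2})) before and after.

Increasing α from 0.05 to 0.1:
• Type I error rate increases (α is the Type I rate by definition).
• Critical value moves from z_{α/2} = 1.96 to 1.645, so power = Φ(λ - z_{α/2}) goes from Φ(3.24 - 1.96) = 0.9 to Φ(3.24 - 1.645) = 0.945.
• Type II error rate β = 1 - power therefore decreases (0.1 → 0.055).
Appropriate when false negatives are costly — here, allowing unsafe pollution to continue.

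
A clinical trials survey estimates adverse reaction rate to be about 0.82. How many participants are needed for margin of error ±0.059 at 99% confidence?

n = z²p(1-p)/E² = 2.576²×0.82×0.18/0.059² = 281.4 → n = 282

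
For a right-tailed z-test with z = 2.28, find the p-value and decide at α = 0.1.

p = P(Z > 2.28) = 1 - Φ(2.28) ≈ 0.0113. Since p < 0.1, reject H₀ (significant) at α = 0.1.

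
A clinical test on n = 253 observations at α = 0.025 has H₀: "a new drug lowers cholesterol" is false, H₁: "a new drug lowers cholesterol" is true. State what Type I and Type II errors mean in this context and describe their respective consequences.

Type I (false positive): concluding that a new drug lowers cholesterol when it is not — approving an ineffective drug — patients take a useless medication and may skip effective alternatives. Type II (false negative): failing to conclude that a new drug lowers cholesterol when it is — shelving an effective drug — patients miss out on a treatment that would have helped. Which is costlier depends on domain priorities and is a judgement call rather than a statistical fact.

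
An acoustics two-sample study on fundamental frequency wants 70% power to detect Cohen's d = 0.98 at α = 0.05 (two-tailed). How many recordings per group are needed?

z_{α/2} = 1.96, z_β = Φ⁻¹(0.7) = 0.524. For large effect (d = 0.98): n per group = 2(z_{α/2} + z_β)²/d² = 2(1.96 + 0.524)²/0.98² = 12.8 → 13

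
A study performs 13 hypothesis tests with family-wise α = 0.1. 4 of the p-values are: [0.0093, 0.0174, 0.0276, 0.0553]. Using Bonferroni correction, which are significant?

Bonferroni α = 0.1/13 = 0.00769. None of the given p-values are significant.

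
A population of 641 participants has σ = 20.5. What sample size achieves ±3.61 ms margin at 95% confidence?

Without FPC: n₀ = (1.96×20.5/3.61)² = 123.881. With FPC: n = n₀N/(n₀+N-1) = 104.0 → n = 104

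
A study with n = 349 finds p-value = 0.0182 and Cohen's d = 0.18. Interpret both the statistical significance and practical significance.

Statistically significant (p = 0.0182 < 0.05). Cohen's d = 0.18 indicates a very small effect size. Both statistical and practical significance should be considered.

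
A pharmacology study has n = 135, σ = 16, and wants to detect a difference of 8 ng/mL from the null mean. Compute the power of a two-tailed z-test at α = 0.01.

SE = σ/√n = 16/√135 = 1.377. Non-centrality λ = d/SE = 8/1.377 = 5.809. Power ≈ Φ(λ - z_{α/2}) = Φ(5.809 - 2.576) = Φ(3.233) = 0.999.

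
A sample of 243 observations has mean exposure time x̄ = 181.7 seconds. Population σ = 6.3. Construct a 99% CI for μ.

CI = x̄ ± z*(σ/√n) = 181.7 ± 2.576(6.3/√243) = 181.7 ± 1.04 = (180.66, 182.74)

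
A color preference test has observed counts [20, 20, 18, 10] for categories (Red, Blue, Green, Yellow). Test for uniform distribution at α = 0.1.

Expected = 17 each. χ² = Σ(O-E)²/E = 4.0. df = 3, critical value = 6.251. Fail to reject H₀.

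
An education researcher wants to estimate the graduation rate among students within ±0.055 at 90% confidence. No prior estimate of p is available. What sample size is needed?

Conservative approach: use p = 0.5 (maximizes p(1-p) = 0.25). n = z²(0.25)/E² = 1.645²×0.25/0.055² = 223.6 → n = 224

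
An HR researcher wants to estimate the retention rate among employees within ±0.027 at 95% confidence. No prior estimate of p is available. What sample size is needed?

Conservative approach: use p = 0.5 (maximizes p(1-p) = 0.25). n = z²(0.25)/E² = 1.96²×0.25/0.027² = 1317.4 → n = 1318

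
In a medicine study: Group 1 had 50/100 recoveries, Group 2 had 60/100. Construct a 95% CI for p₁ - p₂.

p̂₁ = 0.5, p̂₂ = 0.6. Difference = -0.1. CI = (-0.237, 0.037)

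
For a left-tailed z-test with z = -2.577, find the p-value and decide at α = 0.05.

p = P(Z < -2.577) = Φ(-2.577) ≈ 0.005. Since p < 0.05, reject H₀ (significant) at α = 0.05.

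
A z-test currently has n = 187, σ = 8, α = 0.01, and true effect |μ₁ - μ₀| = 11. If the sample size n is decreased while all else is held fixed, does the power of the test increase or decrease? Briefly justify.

Power decreases: a smaller n inflates the standard error σ/√n, pulling the sampling distribution under H₁ back toward the critical value.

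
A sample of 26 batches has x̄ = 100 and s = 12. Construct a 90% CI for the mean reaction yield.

CI = x̄ ± t*(s/√n) = 100 ± 1.708(12/√26) = (95.98, 104.02)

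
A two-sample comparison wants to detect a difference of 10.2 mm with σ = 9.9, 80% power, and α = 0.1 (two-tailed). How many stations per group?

n per group = 2(z_α/2 + z_β)²σ²/d² = 2×(1.645 + 0.84)²×9.9²/10.2² = 11.6 → n = 12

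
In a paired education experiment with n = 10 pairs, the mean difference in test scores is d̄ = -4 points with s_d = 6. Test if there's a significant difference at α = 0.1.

t = d̄/(s_d/√n) = -4/(6/√10) = -2.108. df = 9, critical t = ±1.833. Reject H₀.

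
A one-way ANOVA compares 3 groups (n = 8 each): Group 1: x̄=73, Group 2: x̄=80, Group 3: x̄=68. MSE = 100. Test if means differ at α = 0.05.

Grand mean = 73.67. SS_between = 581.33, MS_between = 290.67. F = 2.907, F_crit ≈ 3.467. Fail to reject H₀.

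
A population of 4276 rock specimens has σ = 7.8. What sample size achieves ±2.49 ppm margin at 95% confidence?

Without FPC: n₀ = (1.96×7.8/2.49)² = 37.697. With FPC: n = n₀N/(n₀+N-1) = 37.4 → n = 38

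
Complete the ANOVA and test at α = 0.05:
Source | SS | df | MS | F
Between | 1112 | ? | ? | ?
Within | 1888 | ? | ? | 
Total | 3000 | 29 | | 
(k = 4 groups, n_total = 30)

df_between = 3, df_within = 26. MS_between = 370.67, MS_within = 72.62. F = 5.105, F_crit ≈ 2.975. Reject H₀.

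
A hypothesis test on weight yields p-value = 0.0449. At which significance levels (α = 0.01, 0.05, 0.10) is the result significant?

p = 0.0449. Significant at: α = 0.05, 0.1.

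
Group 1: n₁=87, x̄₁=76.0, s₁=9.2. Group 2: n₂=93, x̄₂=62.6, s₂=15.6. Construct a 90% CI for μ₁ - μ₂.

Difference = 13.4. SE = √(9.2²/87 + 15.6²/93) = 1.895. CI = (10.28, 16.52)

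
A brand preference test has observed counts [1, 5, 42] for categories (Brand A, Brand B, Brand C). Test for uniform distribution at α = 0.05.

Expected = 16 each. χ² = Σ(O-E)²/E = 63.875. df = 2, critical value = 5.991. Reject H₀.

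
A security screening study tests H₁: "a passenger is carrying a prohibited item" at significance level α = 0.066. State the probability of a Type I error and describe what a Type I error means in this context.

P(Type I error) = α = 0.066. A Type I error is rejecting H₀ when H₀ is actually true (false positive) — here, concluding that a passenger is carrying a prohibited item when in fact this is not the case. Consequence: detaining an innocent passenger — delay and inconvenience.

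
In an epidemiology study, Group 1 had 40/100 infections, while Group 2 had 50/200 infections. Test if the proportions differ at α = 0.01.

p̂₁ = 0.4, p̂₂ = 0.25, pooled p̂ = 0.3. z = 2.673. Critical: ±2.576. Reject H₀.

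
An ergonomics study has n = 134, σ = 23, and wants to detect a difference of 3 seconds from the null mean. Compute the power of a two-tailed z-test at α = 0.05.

SE = σ/√n = 23/√134 = 1.987. Non-centrality λ = d/SE = 3/1.987 = 1.51. Power ≈ Φ(λ - z_{α/2}) = Φ(1.51 - 1.96) = Φ(-0.45) = 0.326.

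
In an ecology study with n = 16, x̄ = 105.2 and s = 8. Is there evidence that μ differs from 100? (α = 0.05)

t = (x̄ - μ₀)/(s/√n) = (105.2 - 100)/(8/√16) = 2.6. df = 15, critical t = ±2.131. Reject H₀.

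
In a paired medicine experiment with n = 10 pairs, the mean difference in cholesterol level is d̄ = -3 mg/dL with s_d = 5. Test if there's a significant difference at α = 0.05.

t = d̄/(s_d/√n) = -3/(5/√10) = -1.897. df = 9, critical t = ±2.262. Fail to reject H₀.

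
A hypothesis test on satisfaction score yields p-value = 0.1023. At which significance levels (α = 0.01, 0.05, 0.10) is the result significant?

p = 0.1023. Not significant at any of the given levels.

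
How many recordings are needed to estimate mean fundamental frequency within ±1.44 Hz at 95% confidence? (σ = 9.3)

n = (z*σ/E)² = (1.96×9.3/1.44)² = 160.2 → n = 161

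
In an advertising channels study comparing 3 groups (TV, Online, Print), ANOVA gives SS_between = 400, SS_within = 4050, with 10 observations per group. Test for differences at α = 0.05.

df_between = 2, df_within = 27. F = MS_between/MS_within = 200.0/150.0 = 1.333. F_crit ≈ 3.354. Fail to reject H₀.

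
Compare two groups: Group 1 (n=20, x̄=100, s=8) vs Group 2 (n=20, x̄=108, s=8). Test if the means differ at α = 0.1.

Pooled sp = 8.0. t = -3.162, df = 38. Critical t = ±1.686. Reject H₀.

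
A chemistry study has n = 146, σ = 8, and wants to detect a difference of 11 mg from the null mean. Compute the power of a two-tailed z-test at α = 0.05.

SE = σ/√n = 8/√146 = 0.662. Non-centrality λ = d/SE = 11/0.662 = 16.614. Power ≈ Φ(λ - z_{α/2}) = Φ(16.614 - 1.96) = Φ(14.654) = 1.0.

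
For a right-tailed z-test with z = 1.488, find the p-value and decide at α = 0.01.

p = P(Z > 1.488) = 1 - Φ(1.488) ≈ 0.0684. Since p ≥ 0.01, fail to reject H₀ (not significant) at α = 0.01.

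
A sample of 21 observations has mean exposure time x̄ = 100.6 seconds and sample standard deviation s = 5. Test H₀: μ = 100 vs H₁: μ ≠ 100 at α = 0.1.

t = (x̄ - μ₀)/(s/√n) = (100.6 - 100)/(5/√21) = 0.55. df = 20, critical t = ±1.725. Fail to reject H₀.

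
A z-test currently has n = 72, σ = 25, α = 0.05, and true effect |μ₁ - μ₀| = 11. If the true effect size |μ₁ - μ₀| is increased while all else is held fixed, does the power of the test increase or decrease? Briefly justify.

Power increases: a larger true effect increases the non-centrality λ = |μ₁ - μ₀|/(σ/√n).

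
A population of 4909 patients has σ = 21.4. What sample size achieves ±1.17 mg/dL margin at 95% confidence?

Without FPC: n₀ = (1.96×21.4/1.17)² = 1285.192. With FPC: n = n₀N/(n₀+N-1) = 1018.7 → n = 1019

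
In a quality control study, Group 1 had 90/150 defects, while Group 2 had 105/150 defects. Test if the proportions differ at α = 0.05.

p̂₁ = 0.6, p̂₂ = 0.7, pooled p̂ = 0.65. z = -1.816. Critical: ±1.96. Fail to reject H₀.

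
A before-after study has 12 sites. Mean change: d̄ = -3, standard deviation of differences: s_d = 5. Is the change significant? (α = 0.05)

t = d̄/(s_d/√n) = -3/(5/√12) = -2.078. df = 11, critical t = ±2.201. Fail to reject H₀.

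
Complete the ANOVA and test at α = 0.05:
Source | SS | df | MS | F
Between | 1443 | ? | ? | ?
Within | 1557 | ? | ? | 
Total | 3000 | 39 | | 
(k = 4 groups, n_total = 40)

df_between = 3, df_within = 36. MS_between = 481.0, MS_within = 43.25. F = 11.121, F_crit ≈ 2.866. Reject H₀.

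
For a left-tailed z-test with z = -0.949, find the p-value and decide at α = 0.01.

p = P(Z < -0.949) = Φ(-0.949) ≈ 0.1713. Since p ≥ 0.01, fail to reject H₀ (not significant) at α = 0.01.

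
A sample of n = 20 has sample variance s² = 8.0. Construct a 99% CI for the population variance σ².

df = 19. χ²_{0.005} = 38.582, χ²_{0.995} = 6.844. CI for σ² = ((n-1)s²/χ²_{α/2}, (n-1)s²/χ²_{1-α/2}) = (19·8.0/38.582, 19·8.0/6.844) = (3.94, 22.21)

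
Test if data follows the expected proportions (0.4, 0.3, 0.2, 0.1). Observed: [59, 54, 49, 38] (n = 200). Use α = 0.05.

Expected: [80.0, 60.0, 40.0, 20.0]. χ² = 24.337. df = 3, critical = 7.815. Reject H₀.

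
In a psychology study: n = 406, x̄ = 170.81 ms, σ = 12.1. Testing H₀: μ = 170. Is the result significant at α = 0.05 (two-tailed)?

z = (170.81 - 170)/(12.1/√406) = 1.349. Since |z| ≤ 1.96, not significant at α = 0.05.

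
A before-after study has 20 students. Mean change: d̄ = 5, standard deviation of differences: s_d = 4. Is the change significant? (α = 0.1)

t = d̄/(s_d/√n) = 5/(4/√20) = 5.59. df = 19, critical t = ±1.729. Reject H₀.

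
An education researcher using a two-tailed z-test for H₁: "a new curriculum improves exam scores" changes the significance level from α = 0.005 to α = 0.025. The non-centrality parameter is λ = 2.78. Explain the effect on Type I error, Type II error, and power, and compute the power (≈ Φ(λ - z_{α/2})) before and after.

Increasing α from 0.005 to 0.025:
• Type I error rate increases (α is the Type I rate by definition).
• Critical value moves from z_{α/2} = 2.807 to 2.241, so power = Φ(λ - z_{α/2}) goes from Φ(2.78 - 2.807) = 0.489 to Φ(2.78 - 2.241) = 0.705.
• Type II error rate β = 1 - power therefore decreases (0.511 → 0.295).
Appropriate when false negatives are costly — here, keeping the old curriculum when the new one would have helped students.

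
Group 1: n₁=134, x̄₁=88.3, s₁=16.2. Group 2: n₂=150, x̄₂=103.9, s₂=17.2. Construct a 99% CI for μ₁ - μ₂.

Difference = -15.6. SE = √(16.2²/134 + 17.2²/150) = 1.983. CI = (-20.71, -10.49)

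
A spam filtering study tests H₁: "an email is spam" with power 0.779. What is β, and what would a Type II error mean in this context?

β = 1 - power = 1 - 0.779 = 0.221. A Type II error is failing to reject H₀ when H₀ is false (false negative) — here, failing to conclude that an email is spam when in fact it is true. Consequence: a spam email lands in the inbox.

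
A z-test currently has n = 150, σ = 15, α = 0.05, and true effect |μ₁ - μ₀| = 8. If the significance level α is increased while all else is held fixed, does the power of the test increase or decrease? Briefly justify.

Power increases: a larger α lowers the critical value, so more of the H₁ sampling distribution falls in the rejection region.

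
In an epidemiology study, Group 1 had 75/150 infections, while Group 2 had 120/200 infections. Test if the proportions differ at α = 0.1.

p̂₁ = 0.5, p̂₂ = 0.6, pooled p̂ = 0.557. z = -1.864. Critical: ±1.645. Reject H₀.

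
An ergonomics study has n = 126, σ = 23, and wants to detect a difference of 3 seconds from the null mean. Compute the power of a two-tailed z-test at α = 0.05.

SE = σ/√n = 23/√126 = 2.049. Non-centrality λ = d/SE = 3/2.049 = 1.464. Power ≈ Φ(λ - z_{α/2}) = Φ(1.464 - 1.96) = Φ(-0.496) = 0.31.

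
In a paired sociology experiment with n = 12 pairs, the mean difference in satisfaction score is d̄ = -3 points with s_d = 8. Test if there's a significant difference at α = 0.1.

t = d̄/(s_d/√n) = -3/(8/√12) = -1.299. df = 11, critical t = ±1.796. Fail to reject H₀.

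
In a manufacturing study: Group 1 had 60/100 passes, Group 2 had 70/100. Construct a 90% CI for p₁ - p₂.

p̂₁ = 0.6, p̂₂ = 0.7. Difference = -0.1. CI = (-0.21, 0.01)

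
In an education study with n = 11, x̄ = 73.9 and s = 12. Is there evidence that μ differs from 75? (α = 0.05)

t = (x̄ - μ₀)/(s/√n) = (73.9 - 75)/(12/√11) = -0.304. df = 10, critical t = ±2.228. Fail to reject H₀.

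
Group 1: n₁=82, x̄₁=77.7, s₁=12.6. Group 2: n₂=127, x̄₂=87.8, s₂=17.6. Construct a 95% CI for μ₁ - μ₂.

Difference = -10.1. SE = √(12.6²/82 + 17.6²/127) = 2.092. CI = (-14.2, -6.0)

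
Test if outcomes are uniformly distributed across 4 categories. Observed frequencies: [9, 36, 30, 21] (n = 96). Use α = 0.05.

Expected = 24 each. χ² = Σ(O-E)²/E = 17.25. df = 3, critical value = 7.815. Reject H₀.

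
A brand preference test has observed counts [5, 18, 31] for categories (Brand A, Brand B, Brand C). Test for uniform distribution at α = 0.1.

Expected = 18 each. χ² = Σ(O-E)²/E = 18.778. df = 2, critical value = 4.605. Reject H₀.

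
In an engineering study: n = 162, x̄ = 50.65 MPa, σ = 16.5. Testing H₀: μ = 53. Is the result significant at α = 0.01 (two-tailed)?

z = (50.65 - 53)/(16.5/√162) = -1.813. Since |z| ≤ 2.576, not significant at α = 0.01.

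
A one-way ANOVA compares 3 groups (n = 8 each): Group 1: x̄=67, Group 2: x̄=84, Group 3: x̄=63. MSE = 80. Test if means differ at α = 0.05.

Grand mean = 71.33. SS_between = 1989.33, MS_between = 994.67. F = 12.433, F_crit ≈ 3.467. Reject H₀.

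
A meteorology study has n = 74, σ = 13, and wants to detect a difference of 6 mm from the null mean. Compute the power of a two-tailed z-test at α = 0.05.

SE = σ/√n = 13/√74 = 1.511. Non-centrality λ = d/SE = 6/1.511 = 3.97. Power ≈ Φ(λ - z_{α/2}) = Φ(3.97 - 1.96) = Φ(2.01) = 0.978.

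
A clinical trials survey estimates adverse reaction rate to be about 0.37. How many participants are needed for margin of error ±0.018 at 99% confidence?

n = z²p(1-p)/E² = 2.576²×0.37×0.63/0.018² = 4774.1 → n = 4775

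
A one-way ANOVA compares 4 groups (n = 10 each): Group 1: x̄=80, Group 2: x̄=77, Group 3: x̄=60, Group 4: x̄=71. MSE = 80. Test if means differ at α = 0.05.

Grand mean = 72.0. SS_between = 2340.0, MS_between = 780.0. F = 9.75, F_crit ≈ 2.866. Reject H₀.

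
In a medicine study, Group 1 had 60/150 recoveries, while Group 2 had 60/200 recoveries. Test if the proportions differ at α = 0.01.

p̂₁ = 0.4, p̂₂ = 0.3, pooled p̂ = 0.343. z = 1.95. Critical: ±2.576. Fail to reject H₀.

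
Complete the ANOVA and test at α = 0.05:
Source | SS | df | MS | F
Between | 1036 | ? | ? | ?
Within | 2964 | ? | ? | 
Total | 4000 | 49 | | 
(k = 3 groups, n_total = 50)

df_between = 2, df_within = 47. MS_between = 518.0, MS_within = 63.06. F = 8.214, F_crit ≈ 3.195. Reject H₀.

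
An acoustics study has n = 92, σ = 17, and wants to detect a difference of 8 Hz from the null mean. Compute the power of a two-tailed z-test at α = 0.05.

SE = σ/√n = 17/√92 = 1.772. Non-centrality λ = d/SE = 8/1.772 = 4.514. Power ≈ Φ(λ - z_{α/2}) = Φ(4.514 - 1.96) = Φ(2.554) = 0.995.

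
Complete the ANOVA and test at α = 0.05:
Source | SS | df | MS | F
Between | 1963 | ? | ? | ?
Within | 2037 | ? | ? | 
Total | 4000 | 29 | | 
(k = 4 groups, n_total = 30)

df_between = 3, df_within = 26. MS_between = 654.33, MS_within = 78.35. F = 8.352, F_crit ≈ 2.975. Reject H₀.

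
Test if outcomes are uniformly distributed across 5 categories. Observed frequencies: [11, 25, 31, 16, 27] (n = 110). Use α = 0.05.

Expected = 22 each. χ² = Σ(O-E)²/E = 12.364. df = 4, critical value = 9.488. Reject H₀.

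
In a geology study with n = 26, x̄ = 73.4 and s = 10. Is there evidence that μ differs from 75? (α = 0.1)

t = (x̄ - μ₀)/(s/√n) = (73.4 - 75)/(10/√26) = -0.816. df = 25, critical t = ±1.708. Fail to reject H₀.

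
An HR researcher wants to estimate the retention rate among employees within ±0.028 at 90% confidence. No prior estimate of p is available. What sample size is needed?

Conservative approach: use p = 0.5 (maximizes p(1-p) = 0.25). n = z²(0.25)/E² = 1.645²×0.25/0.028² = 862.9 → n = 863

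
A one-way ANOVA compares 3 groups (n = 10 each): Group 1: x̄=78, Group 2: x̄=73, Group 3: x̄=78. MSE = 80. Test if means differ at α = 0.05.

Grand mean = 76.33. SS_between = 166.67, MS_between = 83.33. F = 1.042, F_crit ≈ 3.354. Fail to reject H₀.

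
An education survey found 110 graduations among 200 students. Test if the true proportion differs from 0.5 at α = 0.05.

p̂ = 0.55, p₀ = 0.5. z = (p̂ - p₀)/√(p₀(1-p₀)/n) = 1.414. Critical: ±1.96. Fail to reject H₀.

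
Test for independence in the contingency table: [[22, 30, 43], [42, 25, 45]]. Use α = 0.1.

χ² = 5.39. df = 2, critical = 4.605. Reject H₀. Variables are dependent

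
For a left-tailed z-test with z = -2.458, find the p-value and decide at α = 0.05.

p = P(Z < -2.458) = Φ(-2.458) ≈ 0.007. Since p < 0.05, reject H₀ (significant) at α = 0.05.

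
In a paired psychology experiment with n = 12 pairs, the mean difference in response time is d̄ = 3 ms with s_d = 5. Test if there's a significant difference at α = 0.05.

t = d̄/(s_d/√n) = 3/(5/√12) = 2.078. df = 11, critical t = ±2.201. Fail to reject H₀.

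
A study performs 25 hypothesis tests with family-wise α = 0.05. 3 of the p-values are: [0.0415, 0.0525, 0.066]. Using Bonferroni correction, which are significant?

Bonferroni α = 0.05/25 = 0.002. None of the given p-values are significant.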